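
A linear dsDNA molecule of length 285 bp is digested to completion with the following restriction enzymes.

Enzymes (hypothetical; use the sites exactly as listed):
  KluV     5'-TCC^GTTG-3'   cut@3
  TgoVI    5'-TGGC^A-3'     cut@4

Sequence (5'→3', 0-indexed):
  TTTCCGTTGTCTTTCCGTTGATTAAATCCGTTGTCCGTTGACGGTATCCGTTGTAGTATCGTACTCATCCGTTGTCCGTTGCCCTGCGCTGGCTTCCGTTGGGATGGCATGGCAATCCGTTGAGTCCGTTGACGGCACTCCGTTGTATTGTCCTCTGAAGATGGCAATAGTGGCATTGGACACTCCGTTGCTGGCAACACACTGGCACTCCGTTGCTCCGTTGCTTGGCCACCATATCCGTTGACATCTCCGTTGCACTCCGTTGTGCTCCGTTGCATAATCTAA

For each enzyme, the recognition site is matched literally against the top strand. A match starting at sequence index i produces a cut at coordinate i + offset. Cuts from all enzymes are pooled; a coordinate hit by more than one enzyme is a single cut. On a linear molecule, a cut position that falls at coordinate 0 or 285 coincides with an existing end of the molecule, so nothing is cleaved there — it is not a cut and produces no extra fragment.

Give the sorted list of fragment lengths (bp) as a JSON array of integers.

Site scan:
  KluV (TCCGTTG, off=3): starts [2, 13, 26, 33, 46, 67, 74, 94, 115, 124, 138, 183, 208, 216, 236, 248, 258, 268] → cuts [5, 16, 29, 36, 49, 70, 77, 97, 118, 127, 141, 186, 211, 219, 239, 251, 261, 271]
  TgoVI (TGGCA, off=4): starts [104, 109, 161, 170, 191, 202] → cuts [108, 113, 165, 174, 195, 206]

Pooled cuts: [5, 16, 29, 36, 49, 70, 77, 97, 108, 113, 118, 127, 141, 165, 174, 186, 195, 206, 211, 219, 239, 251, 261, 271]

Fragments:
  [0,5): 5 bp
  [5,16): 11 bp
  [16,29): 13 bp
  [29,36): 7 bp
  [36,49): 13 bp
  [49,70): 21 bp
  [70,77): 7 bp
  [77,97): 20 bp
  [97,108): 11 bp
  [108,113): 5 bp
  [113,118): 5 bp
  [118,127): 9 bp
  [127,141): 14 bp
  [141,165): 24 bp
  [165,174): 9 bp
  [174,186): 12 bp
  [186,195): 9 bp
  [195,206): 11 bp
  [206,211): 5 bp
  [211,219): 8 bp
  [219,239): 20 bp
  [239,251): 12 bp
  [251,261): 10 bp
  [261,271): 10 bp
  [271,285): 14 bp

[5,5,5,5,7,7,8,9,9,9,10,10,11,11,11,12,12,13,13,14,14,20,20,21,24]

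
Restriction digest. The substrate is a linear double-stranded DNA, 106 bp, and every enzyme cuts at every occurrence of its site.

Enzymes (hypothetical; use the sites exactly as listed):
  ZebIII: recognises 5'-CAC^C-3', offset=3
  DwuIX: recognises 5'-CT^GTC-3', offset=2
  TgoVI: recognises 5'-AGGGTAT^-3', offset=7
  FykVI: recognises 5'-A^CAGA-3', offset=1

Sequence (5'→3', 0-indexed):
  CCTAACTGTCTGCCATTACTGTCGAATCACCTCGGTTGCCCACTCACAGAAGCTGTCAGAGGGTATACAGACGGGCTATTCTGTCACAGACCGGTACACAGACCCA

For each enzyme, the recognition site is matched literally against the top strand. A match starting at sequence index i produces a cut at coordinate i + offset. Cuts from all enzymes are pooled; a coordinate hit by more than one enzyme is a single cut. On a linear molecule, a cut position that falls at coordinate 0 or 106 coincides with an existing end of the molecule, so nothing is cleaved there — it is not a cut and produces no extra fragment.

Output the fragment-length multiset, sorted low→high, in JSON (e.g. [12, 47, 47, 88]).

[1,4,7,8,8,10,12,12,13,15,16]

Site scan:
  ZebIII (CACC, off=3): starts [27] → cuts [30]
  DwuIX (CTGTC, off=2): starts [5, 18, 52, 80] → cuts [7, 20, 54, 82]
  TgoVI (AGGGTAT, off=7): starts [59] → cuts [66]
  FykVI (ACAGA, off=1): starts [45, 66, 85, 97] → cuts [46, 67, 86, 98]

Pooled cuts: [7, 20, 30, 46, 54, 66, 67, 82, 86, 98]

Fragment lengths:
  [0,7): 7 bp
  [7,20): 13 bp
  [20,30): 10 bp
  [30,46): 16 bp
  [46,54): 8 bp
  [54,66): 12 bp
  [66,67): 1 bp
  [67,82): 15 bp
  [82,86): 4 bp
  [86,98): 12 bp
  [98,106): 8 bp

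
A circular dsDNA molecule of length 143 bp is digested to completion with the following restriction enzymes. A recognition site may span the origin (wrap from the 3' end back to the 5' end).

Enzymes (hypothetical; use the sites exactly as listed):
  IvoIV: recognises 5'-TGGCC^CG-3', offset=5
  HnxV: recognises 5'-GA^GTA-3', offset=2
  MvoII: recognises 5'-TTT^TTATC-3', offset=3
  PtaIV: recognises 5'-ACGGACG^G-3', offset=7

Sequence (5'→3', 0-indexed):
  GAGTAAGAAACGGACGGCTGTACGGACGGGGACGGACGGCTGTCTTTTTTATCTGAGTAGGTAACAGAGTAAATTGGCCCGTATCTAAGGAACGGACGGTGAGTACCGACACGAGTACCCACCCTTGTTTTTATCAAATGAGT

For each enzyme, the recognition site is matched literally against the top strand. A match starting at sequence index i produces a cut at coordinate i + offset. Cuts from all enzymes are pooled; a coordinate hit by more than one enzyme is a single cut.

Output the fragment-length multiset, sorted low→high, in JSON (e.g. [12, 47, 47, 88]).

Site scan:
  IvoIV TGGCCCG/5: at [74] ⇒ [79]
  HnxV GAGTA/2: at [0, 54, 66, 100, 112] ⇒ [2, 56, 68, 102, 114]
  MvoII TTTTTATC/3: at [45, 127] ⇒ [48, 130]
  PtaIV ACGGACGG/7: at [9, 21, 31, 91] ⇒ [16, 28, 38, 98]

All cut coordinates (distinct, sorted): [2, 16, 28, 38, 48, 56, 68, 79, 98, 102, 114, 130]

Fragment lengths:
  2→16: 14 bp
  16→28: 12 bp
  28→38: 10 bp
  38→48: 10 bp
  48→56: 8 bp
  56→68: 12 bp
  68→79: 11 bp
  79→98: 19 bp
  98→102: 4 bp
  102→114: 12 bp
  114→130: 16 bp
  130→2 (wrap): 143-130+2 = 15 bp

[4,8,10,10,11,12,12,12,14,15,16,19]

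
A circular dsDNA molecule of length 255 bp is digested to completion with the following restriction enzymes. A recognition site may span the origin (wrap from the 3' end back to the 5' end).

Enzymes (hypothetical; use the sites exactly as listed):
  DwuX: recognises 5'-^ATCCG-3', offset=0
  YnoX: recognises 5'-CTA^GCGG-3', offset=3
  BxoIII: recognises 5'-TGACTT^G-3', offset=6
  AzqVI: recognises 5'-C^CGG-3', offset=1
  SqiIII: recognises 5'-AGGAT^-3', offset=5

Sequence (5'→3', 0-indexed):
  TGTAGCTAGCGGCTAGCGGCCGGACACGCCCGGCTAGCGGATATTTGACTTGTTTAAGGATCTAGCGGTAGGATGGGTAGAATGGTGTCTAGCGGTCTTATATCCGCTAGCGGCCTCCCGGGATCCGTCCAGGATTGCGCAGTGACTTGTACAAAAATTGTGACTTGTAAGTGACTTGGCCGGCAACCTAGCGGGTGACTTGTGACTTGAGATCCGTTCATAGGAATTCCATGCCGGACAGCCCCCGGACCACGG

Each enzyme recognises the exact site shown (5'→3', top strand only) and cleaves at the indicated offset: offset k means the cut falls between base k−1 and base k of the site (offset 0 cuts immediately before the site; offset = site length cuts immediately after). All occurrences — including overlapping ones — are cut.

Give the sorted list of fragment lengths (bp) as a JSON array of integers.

Scan for sites:
  DwuX (ATCCG, off=0): starts [101, 122, 211] → cuts [101, 122, 211]
  YnoX (CTAGCGG, off=3): starts [5, 12, 33, 61, 88, 106, 187] → cuts [8, 15, 36, 64, 91, 109, 190]
  BxoIII (TGACTTG, off=6): starts [45, 142, 160, 171, 195, 202] → cuts [51, 148, 166, 177, 201, 208]
  AzqVI (CCGG, off=1): starts [19, 29, 117, 179, 233, 244] → cuts [20, 30, 118, 180, 234, 245]
  SqiIII (AGGAT, off=5): starts [56, 69, 130] → cuts [61, 74, 135]

All cut coordinates (distinct, sorted): [8, 15, 20, 30, 36, 51, 61, 64, 74, 91, 101, 109, 118, 122, 135, 148, 166, 177, 180, 190, 201, 208, 211, 234, 245]

Fragment lengths:
  8→15: 7 bp
  15→20: 5 bp
  20→30: 10 bp
  30→36: 6 bp
  36→51: 15 bp
  51→61: 10 bp
  61→64: 3 bp
  64→74: 10 bp
  74→91: 17 bp
  91→101: 10 bp
  101→109: 8 bp
  109→118: 9 bp
  118→122: 4 bp
  122→135: 13 bp
  135→148: 13 bp
  148→166: 18 bp
  166→177: 11 bp
  177→180: 3 bp
  180→190: 10 bp
  190→201: 11 bp
  201→208: 7 bp
  208→211: 3 bp
  211→234: 23 bp
  234→245: 11 bp
  245→8 (wrap): 255-245+8 = 18 bp

[3,3,3,4,5,6,7,7,8,9,10,10,10,10,10,11,11,11,13,13,15,17,18,18,23]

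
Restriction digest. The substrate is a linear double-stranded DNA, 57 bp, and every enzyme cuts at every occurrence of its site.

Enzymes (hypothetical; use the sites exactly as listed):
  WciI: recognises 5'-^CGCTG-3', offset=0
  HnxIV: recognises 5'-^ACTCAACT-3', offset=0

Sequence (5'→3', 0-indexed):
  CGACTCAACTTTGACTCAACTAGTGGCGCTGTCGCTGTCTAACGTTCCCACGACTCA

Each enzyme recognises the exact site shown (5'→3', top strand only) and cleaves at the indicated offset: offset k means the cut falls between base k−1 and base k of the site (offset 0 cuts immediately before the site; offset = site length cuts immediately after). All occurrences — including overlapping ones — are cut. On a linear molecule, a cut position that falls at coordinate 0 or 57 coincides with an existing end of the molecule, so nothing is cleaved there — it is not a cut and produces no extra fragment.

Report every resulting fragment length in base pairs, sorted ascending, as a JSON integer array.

[2,6,11,13,25]

Site scan:
  WciI CGCTG/0: at [26, 32] ⇒ [26, 32]
  HnxIV ACTCAACT/0: at [2, 13] ⇒ [2, 13]

Pooled cuts: [2, 13, 26, 32]

Fragment lengths:
  [0,2): 2 bp
  [2,13): 11 bp
  [13,26): 13 bp
  [26,32): 6 bp
  [32,57): 25 bp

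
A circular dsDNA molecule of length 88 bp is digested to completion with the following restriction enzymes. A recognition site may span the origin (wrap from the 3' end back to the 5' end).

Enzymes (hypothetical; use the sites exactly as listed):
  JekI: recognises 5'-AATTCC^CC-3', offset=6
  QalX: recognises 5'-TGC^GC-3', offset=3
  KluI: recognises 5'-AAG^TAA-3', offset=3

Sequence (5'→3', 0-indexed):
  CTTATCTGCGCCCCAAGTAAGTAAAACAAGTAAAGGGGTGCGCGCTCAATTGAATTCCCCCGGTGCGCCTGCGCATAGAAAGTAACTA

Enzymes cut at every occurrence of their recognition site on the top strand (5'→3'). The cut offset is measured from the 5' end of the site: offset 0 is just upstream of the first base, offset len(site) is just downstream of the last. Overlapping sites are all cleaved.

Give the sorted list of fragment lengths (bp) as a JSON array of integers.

Site scan:
  JekI (AATTCCCC, off=6): starts [52] → cuts [58]
  QalX (TGCGC, off=3): starts [6, 38, 63, 69] → cuts [9, 41, 66, 72]
  KluI (AAGTAA, off=3): starts [14, 18, 27, 79] → cuts [17, 21, 30, 82]

All cut coordinates (distinct, sorted): [9, 17, 21, 30, 41, 58, 66, 72, 82]

Fragments:
  9→17: 8 bp
  17→21: 4 bp
  21→30: 9 bp
  30→41: 11 bp
  41→58: 17 bp
  58→66: 8 bp
  66→72: 6 bp
  72→82: 10 bp
  82→9 (wrap): 88-82+9 = 15 bp

[4,6,8,8,9,10,11,15,17]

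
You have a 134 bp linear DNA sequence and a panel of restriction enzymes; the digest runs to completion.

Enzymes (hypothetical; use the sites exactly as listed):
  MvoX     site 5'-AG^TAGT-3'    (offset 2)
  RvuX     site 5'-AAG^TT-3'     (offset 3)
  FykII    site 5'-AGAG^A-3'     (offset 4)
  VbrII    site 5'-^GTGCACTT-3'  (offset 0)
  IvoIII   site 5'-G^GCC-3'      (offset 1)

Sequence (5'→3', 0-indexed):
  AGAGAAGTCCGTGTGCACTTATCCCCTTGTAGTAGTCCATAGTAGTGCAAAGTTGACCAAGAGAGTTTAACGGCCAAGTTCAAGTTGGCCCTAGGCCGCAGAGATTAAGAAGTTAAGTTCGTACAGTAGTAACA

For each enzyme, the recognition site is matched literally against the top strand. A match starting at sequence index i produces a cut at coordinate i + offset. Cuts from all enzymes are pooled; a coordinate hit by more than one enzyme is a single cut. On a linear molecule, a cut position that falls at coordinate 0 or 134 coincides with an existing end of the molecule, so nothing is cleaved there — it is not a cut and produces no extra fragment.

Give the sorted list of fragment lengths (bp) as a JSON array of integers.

Site scan:
  MvoX (AGTAGT, off=2): starts [30, 40, 124] → cuts [32, 42, 126]
  RvuX (AAGTT, off=3): starts [49, 75, 81, 109, 114] → cuts [52, 78, 84, 112, 117]
  FykII (AGAGA, off=4): starts [0, 59, 99] → cuts [4, 63, 103]
  VbrII (GTGCACTT, off=0): starts [12] → cuts [12]
  IvoIII (GGCC, off=1): starts [71, 86, 93] → cuts [72, 87, 94]

Pooled cuts: [4, 12, 32, 42, 52, 63, 72, 78, 84, 87, 94, 103, 112, 117, 126]

Fragments:
  [0,4): 4 bp
  [4,12): 8 bp
  [12,32): 20 bp
  [32,42): 10 bp
  [42,52): 10 bp
  [52,63): 11 bp
  [63,72): 9 bp
  [72,78): 6 bp
  [78,84): 6 bp
  [84,87): 3 bp
  [87,94): 7 bp
  [94,103): 9 bp
  [103,112): 9 bp
  [112,117): 5 bp
  [117,126): 9 bp
  [126,134): 8 bp

[3,4,5,6,6,7,8,8,9,9,9,9,10,10,11,20]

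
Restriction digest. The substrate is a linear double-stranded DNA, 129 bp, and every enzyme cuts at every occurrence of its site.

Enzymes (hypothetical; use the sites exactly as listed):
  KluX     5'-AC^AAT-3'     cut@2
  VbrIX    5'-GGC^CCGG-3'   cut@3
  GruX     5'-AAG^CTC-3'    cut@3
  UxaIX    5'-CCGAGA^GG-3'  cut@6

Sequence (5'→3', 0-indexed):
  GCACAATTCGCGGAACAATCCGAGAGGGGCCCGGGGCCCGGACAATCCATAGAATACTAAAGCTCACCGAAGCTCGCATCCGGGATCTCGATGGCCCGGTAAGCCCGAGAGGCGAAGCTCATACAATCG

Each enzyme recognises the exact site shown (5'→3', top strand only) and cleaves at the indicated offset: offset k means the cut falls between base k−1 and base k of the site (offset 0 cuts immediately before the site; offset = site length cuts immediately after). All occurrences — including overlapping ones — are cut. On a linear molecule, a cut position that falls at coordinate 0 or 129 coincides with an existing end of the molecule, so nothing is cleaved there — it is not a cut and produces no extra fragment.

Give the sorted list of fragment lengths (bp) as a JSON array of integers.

Per-enzyme occurrences:
  KluX ACAAT/2: at [2, 14, 41, 122] ⇒ [4, 16, 43, 124]
  VbrIX GGCCCGG/3: at [27, 34, 92] ⇒ [30, 37, 95]
  GruX AAGCTC/3: at [59, 69, 114] ⇒ [62, 72, 117]
  UxaIX CCGAGAGG/6: at [19, 104] ⇒ [25, 110]

Pooled cuts: [4, 16, 25, 30, 37, 43, 62, 72, 95, 110, 117, 124]

Fragments:
  [0,4): 4 bp
  [4,16): 12 bp
  [16,25): 9 bp
  [25,30): 5 bp
  [30,37): 7 bp
  [37,43): 6 bp
  [43,62): 19 bp
  [62,72): 10 bp
  [72,95): 23 bp
  [95,110): 15 bp
  [110,117): 7 bp
  [117,124): 7 bp
  [124,129): 5 bp

[4,5,5,6,7,7,7,9,10,12,15,19,23]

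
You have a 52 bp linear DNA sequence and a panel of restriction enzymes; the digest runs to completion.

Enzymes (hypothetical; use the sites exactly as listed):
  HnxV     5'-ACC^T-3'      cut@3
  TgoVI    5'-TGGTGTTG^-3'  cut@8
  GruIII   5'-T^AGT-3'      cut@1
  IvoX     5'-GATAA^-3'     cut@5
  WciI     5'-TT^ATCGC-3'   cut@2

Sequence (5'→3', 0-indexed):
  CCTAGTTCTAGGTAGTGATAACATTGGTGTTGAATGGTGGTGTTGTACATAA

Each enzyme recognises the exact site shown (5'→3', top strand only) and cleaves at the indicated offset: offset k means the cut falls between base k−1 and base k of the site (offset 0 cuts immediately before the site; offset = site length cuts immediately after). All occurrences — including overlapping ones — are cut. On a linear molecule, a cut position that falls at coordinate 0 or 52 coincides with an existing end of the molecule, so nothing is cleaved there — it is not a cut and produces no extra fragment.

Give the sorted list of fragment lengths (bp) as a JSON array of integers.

[3,7,8,10,11,13]

Per-enzyme occurrences:
  HnxV (ACCT, off=3): no sites
  TgoVI (TGGTGTTG, off=8): starts [24, 37] → cuts [32, 45]
  GruIII (TAGT, off=1): starts [2, 12] → cuts [3, 13]
  IvoX (GATAA, off=5): starts [16] → cuts [21]
  WciI (TTATCGC, off=2): no sites

Pooled cuts: [3, 13, 21, 32, 45]

Fragments:
  [0,3): 3 bp
  [3,13): 10 bp
  [13,21): 8 bp
  [21,32): 11 bp
  [32,45): 13 bp
  [45,52): 7 bp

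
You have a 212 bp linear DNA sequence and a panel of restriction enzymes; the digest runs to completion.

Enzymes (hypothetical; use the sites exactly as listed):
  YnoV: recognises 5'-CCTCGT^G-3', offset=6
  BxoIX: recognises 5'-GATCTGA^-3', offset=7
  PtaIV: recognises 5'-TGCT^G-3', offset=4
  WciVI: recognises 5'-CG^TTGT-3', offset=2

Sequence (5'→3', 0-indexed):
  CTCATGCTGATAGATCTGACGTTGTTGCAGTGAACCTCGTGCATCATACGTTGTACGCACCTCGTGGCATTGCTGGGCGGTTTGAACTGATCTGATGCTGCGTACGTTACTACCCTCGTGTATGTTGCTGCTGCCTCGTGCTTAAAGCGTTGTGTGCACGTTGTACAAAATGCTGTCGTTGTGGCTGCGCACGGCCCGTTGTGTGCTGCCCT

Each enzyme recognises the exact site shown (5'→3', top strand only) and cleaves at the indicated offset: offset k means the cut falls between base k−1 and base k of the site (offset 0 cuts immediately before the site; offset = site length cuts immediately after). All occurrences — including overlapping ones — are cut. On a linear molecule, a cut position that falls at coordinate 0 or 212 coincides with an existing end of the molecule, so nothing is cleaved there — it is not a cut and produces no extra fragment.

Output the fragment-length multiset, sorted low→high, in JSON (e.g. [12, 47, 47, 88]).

[2,3,4,4,5,7,8,9,9,10,10,10,11,11,14,15,19,20,20,21]

Site scan:
  YnoV CCTCGTG/6: at [34, 59, 113, 133] ⇒ [40, 65, 119, 139]
  BxoIX GATCTGA/7: at [12, 88] ⇒ [19, 95]
  PtaIV TGCTG/4: at [4, 70, 95, 125, 128, 170, 203] ⇒ [8, 74, 99, 129, 132, 174, 207]
  WciVI CGTTGT/2: at [19, 48, 147, 158, 176, 196] ⇒ [21, 50, 149, 160, 178, 198]

All cut coordinates (distinct, sorted): [8, 19, 21, 40, 50, 65, 74, 95, 99, 119, 129, 132, 139, 149, 160, 174, 178, 198, 207]

Fragment lengths:
  [0,8): 8 bp
  [8,19): 11 bp
  [19,21): 2 bp
  [21,40): 19 bp
  [40,50): 10 bp
  [50,65): 15 bp
  [65,74): 9 bp
  [74,95): 21 bp
  [95,99): 4 bp
  [99,119): 20 bp
  [119,129): 10 bp
  [129,132): 3 bp
  [132,139): 7 bp
  [139,149): 10 bp
  [149,160): 11 bp
  [160,174): 14 bp
  [174,178): 4 bp
  [178,198): 20 bp
  [198,207): 9 bp
  [207,212): 5 bp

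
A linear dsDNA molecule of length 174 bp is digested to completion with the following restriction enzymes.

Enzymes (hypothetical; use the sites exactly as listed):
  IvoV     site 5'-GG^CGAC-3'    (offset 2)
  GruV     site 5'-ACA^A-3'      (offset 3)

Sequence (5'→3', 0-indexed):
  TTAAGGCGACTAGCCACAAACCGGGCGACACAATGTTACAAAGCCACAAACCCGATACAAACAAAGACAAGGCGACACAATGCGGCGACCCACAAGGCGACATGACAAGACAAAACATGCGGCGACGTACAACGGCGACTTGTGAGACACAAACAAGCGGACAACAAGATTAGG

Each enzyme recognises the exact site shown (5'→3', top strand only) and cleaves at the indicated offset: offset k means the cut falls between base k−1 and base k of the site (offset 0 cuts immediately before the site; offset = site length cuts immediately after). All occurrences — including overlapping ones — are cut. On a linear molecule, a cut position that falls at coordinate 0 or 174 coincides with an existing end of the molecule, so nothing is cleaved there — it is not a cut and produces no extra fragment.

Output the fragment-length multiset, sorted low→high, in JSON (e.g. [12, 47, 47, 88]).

[3,3,3,4,4,4,5,6,6,6,7,7,7,8,8,8,8,9,9,10,10,11,12,16]

Scan for sites:
  IvoV (GGCGAC, off=2): starts [4, 23, 70, 83, 95, 120, 133] → cuts [6, 25, 72, 85, 97, 122, 135]
  GruV (ACAA, off=3): starts [15, 29, 37, 45, 56, 60, 66, 76, 91, 104, 109, 128, 148, 152, 160, 163] → cuts [18, 32, 40, 48, 59, 63, 69, 79, 94, 107, 112, 131, 151, 155, 163, 166]

Pooled cuts: [6, 18, 25, 32, 40, 48, 59, 63, 69, 72, 79, 85, 94, 97, 107, 112, 122, 131, 135, 151, 155, 163, 166]

Fragment lengths:
  [0,6): 6 bp
  [6,18): 12 bp
  [18,25): 7 bp
  [25,32): 7 bp
  [32,40): 8 bp
  [40,48): 8 bp
  [48,59): 11 bp
  [59,63): 4 bp
  [63,69): 6 bp
  [69,72): 3 bp
  [72,79): 7 bp
  [79,85): 6 bp
  [85,94): 9 bp
  [94,97): 3 bp
  [97,107): 10 bp
  [107,112): 5 bp
  [112,122): 10 bp
  [122,131): 9 bp
  [131,135): 4 bp
  [135,151): 16 bp
  [151,155): 4 bp
  [155,163): 8 bp
  [163,166): 3 bp
  [166,174): 8 bp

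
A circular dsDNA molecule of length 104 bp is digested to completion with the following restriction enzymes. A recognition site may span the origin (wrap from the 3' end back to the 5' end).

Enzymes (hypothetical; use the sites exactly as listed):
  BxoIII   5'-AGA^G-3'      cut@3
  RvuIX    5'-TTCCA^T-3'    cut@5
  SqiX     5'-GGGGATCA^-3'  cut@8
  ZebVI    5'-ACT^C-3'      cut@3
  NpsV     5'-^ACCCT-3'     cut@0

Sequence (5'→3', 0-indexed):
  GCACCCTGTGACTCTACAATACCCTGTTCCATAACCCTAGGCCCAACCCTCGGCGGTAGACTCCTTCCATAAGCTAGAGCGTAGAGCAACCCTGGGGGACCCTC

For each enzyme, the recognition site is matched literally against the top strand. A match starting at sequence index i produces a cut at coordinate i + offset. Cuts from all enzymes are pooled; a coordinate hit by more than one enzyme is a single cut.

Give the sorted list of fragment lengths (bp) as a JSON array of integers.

[2,3,7,7,7,8,9,10,11,11,12,17]

Per-enzyme occurrences:
  BxoIII AGAG/3: at [75, 82] ⇒ [78, 85]
  RvuIX TTCCAT/5: at [26, 64] ⇒ [31, 69]
  SqiX (GGGGATCA, off=8): no sites
  ZebVI ACTC/3: at [10, 59] ⇒ [13, 62]
  NpsV ACCCT/0: at [2, 20, 33, 45, 88, 98] ⇒ [2, 20, 33, 45, 88, 98]

Pooled cuts: [2, 13, 20, 31, 33, 45, 62, 69, 78, 85, 88, 98]

Fragment lengths:
  2→13: 11 bp
  13→20: 7 bp
  20→31: 11 bp
  31→33: 2 bp
  33→45: 12 bp
  45→62: 17 bp
  62→69: 7 bp
  69→78: 9 bp
  78→85: 7 bp
  85→88: 3 bp
  88→98: 10 bp
  98→2 (wrap): 104-98+2 = 8 bp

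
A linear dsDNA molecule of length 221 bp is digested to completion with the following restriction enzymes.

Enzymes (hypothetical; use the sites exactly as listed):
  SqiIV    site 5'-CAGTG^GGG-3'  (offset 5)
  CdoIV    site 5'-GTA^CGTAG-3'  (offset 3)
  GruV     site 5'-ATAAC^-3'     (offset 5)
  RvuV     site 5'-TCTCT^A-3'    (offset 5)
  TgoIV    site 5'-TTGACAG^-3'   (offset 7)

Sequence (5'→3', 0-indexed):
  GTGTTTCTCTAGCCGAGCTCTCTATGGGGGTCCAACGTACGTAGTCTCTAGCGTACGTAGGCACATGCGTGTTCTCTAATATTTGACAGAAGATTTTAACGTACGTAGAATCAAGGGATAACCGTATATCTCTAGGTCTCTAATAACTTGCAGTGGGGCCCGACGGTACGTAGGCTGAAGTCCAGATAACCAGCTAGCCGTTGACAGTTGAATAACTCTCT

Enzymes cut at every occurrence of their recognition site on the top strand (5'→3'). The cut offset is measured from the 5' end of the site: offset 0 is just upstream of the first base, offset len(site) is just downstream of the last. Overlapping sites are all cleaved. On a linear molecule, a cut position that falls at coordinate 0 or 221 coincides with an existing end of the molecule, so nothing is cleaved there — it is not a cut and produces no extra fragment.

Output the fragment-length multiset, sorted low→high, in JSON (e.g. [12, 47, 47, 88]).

[5,6,6,8,8,9,10,10,11,12,13,13,14,16,17,19,22,22]

Scan for sites:
  SqiIV (CAGTGGGG, off=5): starts [150] → cuts [155]
  CdoIV (GTACGTAG, off=3): starts [36, 52, 100, 165] → cuts [39, 55, 103, 168]
  GruV (ATAAC, off=5): starts [117, 142, 185, 211] → cuts [122, 147, 190, 216]
  RvuV (TCTCTA, off=5): starts [5, 18, 44, 72, 128, 136] → cuts [10, 23, 49, 77, 133, 141]
  TgoIV (TTGACAG, off=7): starts [82, 200] → cuts [89, 207]

Pooled cuts: [10, 23, 39, 49, 55, 77, 89, 103, 122, 133, 141, 147, 155, 168, 190, 207, 216]

Fragment lengths:
  [0,10): 10 bp
  [10,23): 13 bp
  [23,39): 16 bp
  [39,49): 10 bp
  [49,55): 6 bp
  [55,77): 22 bp
  [77,89): 12 bp
  [89,103): 14 bp
  [103,122): 19 bp
  [122,133): 11 bp
  [133,141): 8 bp
  [141,147): 6 bp
  [147,155): 8 bp
  [155,168): 13 bp
  [168,190): 22 bp
  [190,207): 17 bp
  [207,216): 9 bp
  [216,221): 5 bp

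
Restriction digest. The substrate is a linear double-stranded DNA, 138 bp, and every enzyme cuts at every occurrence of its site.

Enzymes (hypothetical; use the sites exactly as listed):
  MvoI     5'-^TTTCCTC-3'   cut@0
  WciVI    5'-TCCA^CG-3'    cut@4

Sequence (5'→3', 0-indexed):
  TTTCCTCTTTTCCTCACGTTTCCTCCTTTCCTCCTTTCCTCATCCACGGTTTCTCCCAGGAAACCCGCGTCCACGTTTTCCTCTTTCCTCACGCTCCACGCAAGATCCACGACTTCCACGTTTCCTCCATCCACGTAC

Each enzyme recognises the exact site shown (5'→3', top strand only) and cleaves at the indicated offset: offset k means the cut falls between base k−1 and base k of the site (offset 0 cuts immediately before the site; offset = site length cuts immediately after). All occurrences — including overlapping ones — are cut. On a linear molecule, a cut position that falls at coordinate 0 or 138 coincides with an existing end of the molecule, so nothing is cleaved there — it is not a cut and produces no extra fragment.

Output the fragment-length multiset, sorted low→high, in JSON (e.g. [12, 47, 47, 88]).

[2,3,5,7,8,8,8,9,10,11,12,13,15,27]

Scan for sites:
  MvoI (TTTCCTC, off=0): starts [0, 8, 18, 26, 34, 76, 83, 120] → cuts [8, 18, 26, 34, 76, 83, 120] (position 0 is a terminus of the linear molecule — no cut)
  WciVI (TCCACG, off=4): starts [42, 69, 94, 105, 114, 129] → cuts [46, 73, 98, 109, 118, 133]

Pooled cuts: [8, 18, 26, 34, 46, 73, 76, 83, 98, 109, 118, 120, 133]

Fragments:
  [0,8): 8 bp
  [8,18): 10 bp
  [18,26): 8 bp
  [26,34): 8 bp
  [34,46): 12 bp
  [46,73): 27 bp
  [73,76): 3 bp
  [76,83): 7 bp
  [83,98): 15 bp
  [98,109): 11 bp
  [109,118): 9 bp
  [118,120): 2 bp
  [120,133): 13 bp
  [133,138): 5 bp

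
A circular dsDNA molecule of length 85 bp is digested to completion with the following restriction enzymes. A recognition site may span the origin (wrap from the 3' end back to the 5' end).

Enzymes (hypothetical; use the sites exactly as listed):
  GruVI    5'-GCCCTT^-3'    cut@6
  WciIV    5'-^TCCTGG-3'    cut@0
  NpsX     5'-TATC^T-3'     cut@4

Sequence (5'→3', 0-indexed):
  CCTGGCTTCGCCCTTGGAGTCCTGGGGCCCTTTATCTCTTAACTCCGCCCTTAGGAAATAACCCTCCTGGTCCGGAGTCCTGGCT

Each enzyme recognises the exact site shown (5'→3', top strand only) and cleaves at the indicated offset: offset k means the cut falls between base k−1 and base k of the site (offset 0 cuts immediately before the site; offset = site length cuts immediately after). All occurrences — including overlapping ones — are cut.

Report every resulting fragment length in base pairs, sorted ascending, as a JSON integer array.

Scan for sites:
  GruVI GCCCTT/6: at [9, 26, 46] ⇒ [15, 32, 52]
  WciIV TCCTGG/0: at [19, 64, 77, 84] ⇒ [19, 64, 77, 84]
  NpsX TATCT/4: at [32] ⇒ [36]

All cut coordinates (distinct, sorted): [15, 19, 32, 36, 52, 64, 77, 84]

Fragment lengths:
  15→19: 4 bp
  19→32: 13 bp
  32→36: 4 bp
  36→52: 16 bp
  52→64: 12 bp
  64→77: 13 bp
  77→84: 7 bp
  84→15 (wrap): 85-84+15 = 16 bp

[4,4,7,12,13,13,16,16]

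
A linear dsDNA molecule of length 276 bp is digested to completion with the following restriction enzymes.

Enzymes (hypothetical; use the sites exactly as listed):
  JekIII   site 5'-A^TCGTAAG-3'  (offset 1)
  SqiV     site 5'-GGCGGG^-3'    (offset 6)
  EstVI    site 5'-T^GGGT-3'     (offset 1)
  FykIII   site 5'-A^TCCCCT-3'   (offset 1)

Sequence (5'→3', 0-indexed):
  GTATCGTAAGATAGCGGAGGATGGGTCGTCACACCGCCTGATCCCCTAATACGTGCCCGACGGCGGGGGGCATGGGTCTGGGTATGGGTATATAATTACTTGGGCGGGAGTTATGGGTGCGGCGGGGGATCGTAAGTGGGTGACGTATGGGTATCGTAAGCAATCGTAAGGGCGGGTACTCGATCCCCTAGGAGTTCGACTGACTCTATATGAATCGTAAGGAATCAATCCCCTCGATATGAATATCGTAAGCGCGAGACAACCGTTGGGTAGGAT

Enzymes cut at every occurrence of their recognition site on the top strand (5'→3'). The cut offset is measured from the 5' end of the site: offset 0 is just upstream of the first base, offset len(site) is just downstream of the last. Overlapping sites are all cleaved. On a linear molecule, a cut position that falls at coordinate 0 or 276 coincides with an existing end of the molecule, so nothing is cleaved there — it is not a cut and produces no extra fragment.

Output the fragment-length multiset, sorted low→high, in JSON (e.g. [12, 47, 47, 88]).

[3,3,5,6,6,6,6,7,8,9,10,11,12,13,14,17,19,19,22,23,26,31]

Site scan:
  JekIII (ATCGTAAG, off=1): starts [2, 128, 152, 162, 213, 244] → cuts [3, 129, 153, 163, 214, 245]
  SqiV (GGCGGG, off=6): starts [61, 102, 120, 170] → cuts [67, 108, 126, 176]
  EstVI (TGGGT, off=1): starts [21, 72, 78, 84, 113, 136, 147, 266] → cuts [22, 73, 79, 85, 114, 137, 148, 267]
  FykIII (ATCCCCT, off=1): starts [40, 182, 227] → cuts [41, 183, 228]

Pooled cuts: [3, 22, 41, 67, 73, 79, 85, 108, 114, 126, 129, 137, 148, 153, 163, 176, 183, 214, 228, 245, 267]

Fragment lengths:
  [0,3): 3 bp
  [3,22): 19 bp
  [22,41): 19 bp
  [41,67): 26 bp
  [67,73): 6 bp
  [73,79): 6 bp
  [79,85): 6 bp
  [85,108): 23 bp
  [108,114): 6 bp
  [114,126): 12 bp
  [126,129): 3 bp
  [129,137): 8 bp
  [137,148): 11 bp
  [148,153): 5 bp
  [153,163): 10 bp
  [163,176): 13 bp
  [176,183): 7 bp
  [183,214): 31 bp
  [214,228): 14 bp
  [228,245): 17 bp
  [245,267): 22 bp
  [267,276): 9 bp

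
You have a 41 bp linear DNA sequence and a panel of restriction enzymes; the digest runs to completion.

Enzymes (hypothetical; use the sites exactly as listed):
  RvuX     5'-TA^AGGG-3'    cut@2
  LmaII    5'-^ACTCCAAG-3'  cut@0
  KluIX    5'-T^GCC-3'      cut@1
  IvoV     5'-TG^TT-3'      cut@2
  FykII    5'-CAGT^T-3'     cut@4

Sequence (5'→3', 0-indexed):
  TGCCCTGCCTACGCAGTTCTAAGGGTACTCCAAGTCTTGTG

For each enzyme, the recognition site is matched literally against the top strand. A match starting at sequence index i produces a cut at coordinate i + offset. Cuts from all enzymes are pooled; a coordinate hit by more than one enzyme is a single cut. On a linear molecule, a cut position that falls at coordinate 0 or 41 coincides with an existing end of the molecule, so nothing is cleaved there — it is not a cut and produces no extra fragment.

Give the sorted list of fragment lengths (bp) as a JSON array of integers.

[1,4,5,5,11,15]

Site scan:
  RvuX (TAAGGG, off=2): starts [19] → cuts [21]
  LmaII (ACTCCAAG, off=0): starts [26] → cuts [26]
  KluIX (TGCC, off=1): starts [0, 5] → cuts [1, 6]
  IvoV (TGTT, off=2): no sites
  FykII (CAGTT, off=4): starts [13] → cuts [17]

All cut coordinates (distinct, sorted): [1, 6, 17, 21, 26]

Fragments:
  [0,1): 1 bp
  [1,6): 5 bp
  [6,17): 11 bp
  [17,21): 4 bp
  [21,26): 5 bp
  [26,41): 15 bp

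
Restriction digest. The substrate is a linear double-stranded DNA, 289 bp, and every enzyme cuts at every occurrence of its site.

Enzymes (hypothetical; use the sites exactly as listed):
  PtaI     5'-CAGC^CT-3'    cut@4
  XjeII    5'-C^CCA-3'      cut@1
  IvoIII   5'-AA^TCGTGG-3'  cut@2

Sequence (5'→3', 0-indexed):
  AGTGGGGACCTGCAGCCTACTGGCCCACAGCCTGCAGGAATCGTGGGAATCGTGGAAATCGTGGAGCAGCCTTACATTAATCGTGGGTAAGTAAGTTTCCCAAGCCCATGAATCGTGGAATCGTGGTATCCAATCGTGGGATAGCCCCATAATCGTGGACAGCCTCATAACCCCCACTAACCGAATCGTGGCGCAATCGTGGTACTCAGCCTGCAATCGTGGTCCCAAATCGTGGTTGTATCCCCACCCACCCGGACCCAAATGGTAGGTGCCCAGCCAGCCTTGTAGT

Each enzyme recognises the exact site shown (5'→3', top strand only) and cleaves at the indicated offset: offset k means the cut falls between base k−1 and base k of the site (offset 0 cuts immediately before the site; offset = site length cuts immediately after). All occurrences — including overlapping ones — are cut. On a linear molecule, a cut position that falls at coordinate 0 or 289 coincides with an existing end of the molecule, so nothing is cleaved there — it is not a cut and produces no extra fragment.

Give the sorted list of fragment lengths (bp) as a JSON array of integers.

[4,5,6,6,6,7,7,8,8,8,8,9,9,9,9,10,10,10,11,11,12,12,13,13,14,14,15,16,19]

Site scan:
  PtaI CAGCCT/4: at [12, 27, 66, 159, 206, 277] ⇒ [16, 31, 70, 163, 210, 281]
  XjeII CCCA/1: at [23, 98, 104, 145, 172, 223, 242, 246, 256, 271] ⇒ [24, 99, 105, 146, 173, 224, 243, 247, 257, 272]
  IvoIII AATCGTGG/2: at [38, 47, 56, 78, 110, 118, 131, 150, 183, 194, 214, 227] ⇒ [40, 49, 58, 80, 112, 120, 133, 152, 185, 196, 216, 229]

All cut coordinates (distinct, sorted): [16, 24, 31, 40, 49, 58, 70, 80, 99, 105, 112, 120, 133, 146, 152, 163, 173, 185, 196, 210, 216, 224, 229, 243, 247, 257, 272, 281]

Fragment lengths:
  [0,16): 16 bp
  [16,24): 8 bp
  [24,31): 7 bp
  [31,40): 9 bp
  [40,49): 9 bp
  [49,58): 9 bp
  [58,70): 12 bp
  [70,80): 10 bp
  [80,99): 19 bp
  [99,105): 6 bp
  [105,112): 7 bp
  [112,120): 8 bp
  [120,133): 13 bp
  [133,146): 13 bp
  [146,152): 6 bp
  [152,163): 11 bp
  [163,173): 10 bp
  [173,185): 12 bp
  [185,196): 11 bp
  [196,210): 14 bp
  [210,216): 6 bp
  [216,224): 8 bp
  [224,229): 5 bp
  [229,243): 14 bp
  [243,247): 4 bp
  [247,257): 10 bp
  [257,272): 15 bp
  [272,281): 9 bp
  [281,289): 8 bp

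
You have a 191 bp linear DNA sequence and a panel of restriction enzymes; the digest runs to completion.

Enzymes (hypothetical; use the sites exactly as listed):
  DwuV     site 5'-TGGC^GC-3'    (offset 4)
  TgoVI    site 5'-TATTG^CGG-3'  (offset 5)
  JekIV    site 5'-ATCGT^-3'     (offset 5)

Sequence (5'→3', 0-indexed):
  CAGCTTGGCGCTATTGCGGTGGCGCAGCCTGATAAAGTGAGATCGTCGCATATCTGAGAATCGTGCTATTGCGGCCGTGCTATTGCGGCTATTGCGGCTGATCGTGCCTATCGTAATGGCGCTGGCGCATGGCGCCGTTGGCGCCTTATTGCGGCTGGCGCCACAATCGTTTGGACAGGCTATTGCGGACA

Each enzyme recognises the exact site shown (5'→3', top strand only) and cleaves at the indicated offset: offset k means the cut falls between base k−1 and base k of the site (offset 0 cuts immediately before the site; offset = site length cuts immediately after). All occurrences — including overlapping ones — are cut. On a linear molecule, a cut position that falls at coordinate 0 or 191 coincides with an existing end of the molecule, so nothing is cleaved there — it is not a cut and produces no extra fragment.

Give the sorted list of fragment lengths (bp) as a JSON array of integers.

[6,6,6,7,7,7,7,8,9,9,9,9,9,11,11,14,15,18,23]

Per-enzyme occurrences:
  DwuV TGGCGC/4: at [5, 19, 116, 122, 129, 138, 155] ⇒ [9, 23, 120, 126, 133, 142, 159]
  TgoVI TATTGCGG/5: at [11, 66, 80, 89, 146, 180] ⇒ [16, 71, 85, 94, 151, 185]
  JekIV ATCGT/5: at [41, 59, 100, 109, 165] ⇒ [46, 64, 105, 114, 170]

All cut coordinates (distinct, sorted): [9, 16, 23, 46, 64, 71, 85, 94, 105, 114, 120, 126, 133, 142, 151, 159, 170, 185]

Fragment lengths:
  [0,9): 9 bp
  [9,16): 7 bp
  [16,23): 7 bp
  [23,46): 23 bp
  [46,64): 18 bp
  [64,71): 7 bp
  [71,85): 14 bp
  [85,94): 9 bp
  [94,105): 11 bp
  [105,114): 9 bp
  [114,120): 6 bp
  [120,126): 6 bp
  [126,133): 7 bp
  [133,142): 9 bp
  [142,151): 9 bp
  [151,159): 8 bp
  [159,170): 11 bp
  [170,185): 15 bp
  [185,191): 6 bp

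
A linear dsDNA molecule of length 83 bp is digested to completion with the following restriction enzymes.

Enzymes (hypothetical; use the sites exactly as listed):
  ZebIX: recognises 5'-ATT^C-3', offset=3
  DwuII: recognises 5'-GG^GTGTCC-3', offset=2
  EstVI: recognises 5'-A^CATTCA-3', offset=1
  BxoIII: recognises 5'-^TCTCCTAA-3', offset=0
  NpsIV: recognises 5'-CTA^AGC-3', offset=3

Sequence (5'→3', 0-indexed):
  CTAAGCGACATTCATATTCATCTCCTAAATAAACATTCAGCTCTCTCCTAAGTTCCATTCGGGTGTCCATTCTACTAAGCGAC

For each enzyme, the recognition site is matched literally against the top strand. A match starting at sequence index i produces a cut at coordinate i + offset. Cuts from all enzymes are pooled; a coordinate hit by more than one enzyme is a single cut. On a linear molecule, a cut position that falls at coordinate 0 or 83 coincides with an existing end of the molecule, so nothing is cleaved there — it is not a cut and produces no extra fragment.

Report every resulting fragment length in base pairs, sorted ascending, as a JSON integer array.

[2,3,3,4,4,5,6,6,6,6,9,13,16]

Site scan:
  ZebIX ATTC/3: at [9, 15, 34, 56, 68] ⇒ [12, 18, 37, 59, 71]
  DwuII GGGTGTCC/2: at [60] ⇒ [62]
  EstVI ACATTCA/1: at [7, 32] ⇒ [8, 33]
  BxoIII TCTCCTAA/0: at [20, 43] ⇒ [20, 43]
  NpsIV CTAAGC/3: at [0, 74] ⇒ [3, 77]

Pooled cuts: [3, 8, 12, 18, 20, 33, 37, 43, 59, 62, 71, 77]

Fragment lengths:
  [0,3): 3 bp
  [3,8): 5 bp
  [8,12): 4 bp
  [12,18): 6 bp
  [18,20): 2 bp
  [20,33): 13 bp
  [33,37): 4 bp
  [37,43): 6 bp
  [43,59): 16 bp
  [59,62): 3 bp
  [62,71): 9 bp
  [71,77): 6 bp
  [77,83): 6 bp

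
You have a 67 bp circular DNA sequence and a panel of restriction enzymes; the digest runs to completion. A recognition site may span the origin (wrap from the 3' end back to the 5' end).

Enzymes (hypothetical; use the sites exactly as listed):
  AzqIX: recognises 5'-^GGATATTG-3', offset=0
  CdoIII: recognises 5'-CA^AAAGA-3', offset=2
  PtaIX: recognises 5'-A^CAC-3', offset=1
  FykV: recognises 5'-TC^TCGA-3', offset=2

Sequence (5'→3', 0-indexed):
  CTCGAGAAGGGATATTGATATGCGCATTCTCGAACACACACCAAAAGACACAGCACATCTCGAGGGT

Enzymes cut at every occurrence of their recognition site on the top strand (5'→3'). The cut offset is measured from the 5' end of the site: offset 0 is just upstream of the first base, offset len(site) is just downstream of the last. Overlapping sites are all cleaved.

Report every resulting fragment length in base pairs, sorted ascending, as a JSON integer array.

[2,2,5,5,5,8,9,11,20]

Per-enzyme occurrences:
  AzqIX (GGATATTG, off=0): starts [9] → cuts [9]
  CdoIII (CAAAAGA, off=2): starts [41] → cuts [43]
  PtaIX (ACAC, off=1): starts [33, 35, 37, 47] → cuts [34, 36, 38, 48]
  FykV (TCTCGA, off=2): starts [27, 57, 66] → cuts [1, 29, 59]

Pooled cuts: [1, 9, 29, 34, 36, 38, 43, 48, 59]

Fragment lengths:
  1→9: 8 bp
  9→29: 20 bp
  29→34: 5 bp
  34→36: 2 bp
  36→38: 2 bp
  38→43: 5 bp
  43→48: 5 bp
  48→59: 11 bp
  59→1 (wrap): 67-59+1 = 9 bp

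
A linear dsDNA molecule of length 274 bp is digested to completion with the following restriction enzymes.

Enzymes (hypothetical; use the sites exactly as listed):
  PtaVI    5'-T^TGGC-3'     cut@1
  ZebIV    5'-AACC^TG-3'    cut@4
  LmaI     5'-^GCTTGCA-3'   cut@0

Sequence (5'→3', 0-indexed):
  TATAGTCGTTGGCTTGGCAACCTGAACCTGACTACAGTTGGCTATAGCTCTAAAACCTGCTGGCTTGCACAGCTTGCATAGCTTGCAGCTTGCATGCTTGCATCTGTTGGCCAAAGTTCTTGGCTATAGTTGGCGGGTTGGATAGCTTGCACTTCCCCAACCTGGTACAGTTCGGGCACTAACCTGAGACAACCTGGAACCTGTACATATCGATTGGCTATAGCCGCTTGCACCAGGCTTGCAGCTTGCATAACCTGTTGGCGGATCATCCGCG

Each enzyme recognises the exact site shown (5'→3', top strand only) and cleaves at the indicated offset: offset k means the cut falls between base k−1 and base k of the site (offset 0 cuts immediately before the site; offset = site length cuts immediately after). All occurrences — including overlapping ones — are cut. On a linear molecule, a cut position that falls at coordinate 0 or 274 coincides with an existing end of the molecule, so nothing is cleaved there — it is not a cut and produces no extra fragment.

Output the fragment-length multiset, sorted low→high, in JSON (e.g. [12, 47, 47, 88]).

Site scan:
  PtaVI (TTGGC, off=1): starts [8, 13, 37, 106, 119, 129, 213, 257] → cuts [9, 14, 38, 107, 120, 130, 214, 258]
  ZebIV (AACCTG, off=4): starts [18, 24, 53, 158, 180, 190, 197, 251] → cuts [22, 28, 57, 162, 184, 194, 201, 255]
  LmaI (GCTTGCA, off=0): starts [62, 71, 80, 87, 95, 144, 225, 236, 243] → cuts [62, 71, 80, 87, 95, 144, 225, 236, 243]

Pooled cuts: [9, 14, 22, 28, 38, 57, 62, 71, 80, 87, 95, 107, 120, 130, 144, 162, 184, 194, 201, 214, 225, 236, 243, 255, 258]

Fragment lengths:
  [0,9): 9 bp
  [9,14): 5 bp
  [14,22): 8 bp
  [22,28): 6 bp
  [28,38): 10 bp
  [38,57): 19 bp
  [57,62): 5 bp
  [62,71): 9 bp
  [71,80): 9 bp
  [80,87): 7 bp
  [87,95): 8 bp
  [95,107): 12 bp
  [107,120): 13 bp
  [120,130): 10 bp
  [130,144): 14 bp
  [144,162): 18 bp
  [162,184): 22 bp
  [184,194): 10 bp
  [194,201): 7 bp
  [201,214): 13 bp
  [214,225): 11 bp
  [225,236): 11 bp
  [236,243): 7 bp
  [243,255): 12 bp
  [255,258): 3 bp
  [258,274): 16 bp

[3,5,5,6,7,7,7,8,8,9,9,9,10,10,10,11,11,12,12,13,13,14,16,18,19,22]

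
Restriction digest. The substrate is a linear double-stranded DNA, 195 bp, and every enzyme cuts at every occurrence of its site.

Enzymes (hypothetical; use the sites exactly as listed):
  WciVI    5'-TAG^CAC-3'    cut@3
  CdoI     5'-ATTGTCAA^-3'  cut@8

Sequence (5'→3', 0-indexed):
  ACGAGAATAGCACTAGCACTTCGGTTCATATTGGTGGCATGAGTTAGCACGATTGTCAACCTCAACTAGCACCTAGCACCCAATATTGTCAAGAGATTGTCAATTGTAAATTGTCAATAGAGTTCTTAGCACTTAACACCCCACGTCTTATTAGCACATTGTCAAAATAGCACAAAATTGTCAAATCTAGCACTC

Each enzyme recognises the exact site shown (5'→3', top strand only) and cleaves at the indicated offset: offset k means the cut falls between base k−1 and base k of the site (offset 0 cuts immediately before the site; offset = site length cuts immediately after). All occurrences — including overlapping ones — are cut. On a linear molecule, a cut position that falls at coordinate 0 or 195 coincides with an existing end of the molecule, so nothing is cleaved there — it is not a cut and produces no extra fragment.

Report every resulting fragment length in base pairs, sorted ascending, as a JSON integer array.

Site scan:
  WciVI TAGCAC/3: at [7, 13, 44, 66, 73, 126, 151, 167, 187] ⇒ [10, 16, 47, 69, 76, 129, 154, 170, 190]
  CdoI ATTGTCAA/8: at [51, 84, 95, 109, 157, 176] ⇒ [59, 92, 103, 117, 165, 184]

Pooled cuts: [10, 16, 47, 59, 69, 76, 92, 103, 117, 129, 154, 165, 170, 184, 190]

Fragments:
  [0,10): 10 bp
  [10,16): 6 bp
  [16,47): 31 bp
  [47,59): 12 bp
  [59,69): 10 bp
  [69,76): 7 bp
  [76,92): 16 bp
  [92,103): 11 bp
  [103,117): 14 bp
  [117,129): 12 bp
  [129,154): 25 bp
  [154,165): 11 bp
  [165,170): 5 bp
  [170,184): 14 bp
  [184,190): 6 bp
  [190,195): 5 bp

[5,5,6,6,7,10,10,11,11,12,12,14,14,16,25,31]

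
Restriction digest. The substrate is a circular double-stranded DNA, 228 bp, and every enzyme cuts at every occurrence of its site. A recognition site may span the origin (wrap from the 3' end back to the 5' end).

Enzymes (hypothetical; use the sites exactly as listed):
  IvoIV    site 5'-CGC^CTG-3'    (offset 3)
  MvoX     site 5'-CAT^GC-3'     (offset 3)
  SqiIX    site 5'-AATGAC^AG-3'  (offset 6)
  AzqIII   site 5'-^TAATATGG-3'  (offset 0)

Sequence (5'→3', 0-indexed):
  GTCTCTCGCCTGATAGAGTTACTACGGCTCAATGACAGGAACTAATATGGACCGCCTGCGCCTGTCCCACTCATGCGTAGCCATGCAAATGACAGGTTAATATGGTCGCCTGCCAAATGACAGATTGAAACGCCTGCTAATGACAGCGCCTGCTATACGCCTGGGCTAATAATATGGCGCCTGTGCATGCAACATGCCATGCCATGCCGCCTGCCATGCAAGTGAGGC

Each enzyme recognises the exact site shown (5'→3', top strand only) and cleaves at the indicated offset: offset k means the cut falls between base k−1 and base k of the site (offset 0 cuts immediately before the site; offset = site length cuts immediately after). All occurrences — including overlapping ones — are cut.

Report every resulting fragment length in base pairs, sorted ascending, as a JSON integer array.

[4,5,5,5,5,6,6,7,7,8,9,9,10,11,11,11,12,12,12,13,13,20,27]

Site scan:
  IvoIV (CGCCTG, off=3): starts [6, 52, 58, 106, 130, 146, 157, 177, 207] → cuts [9, 55, 61, 109, 133, 149, 160, 180, 210]
  MvoX (CATGC, off=3): starts [71, 81, 185, 192, 197, 202, 214] → cuts [74, 84, 188, 195, 200, 205, 217]
  SqiIX (AATGACAG, off=6): starts [30, 87, 115, 138] → cuts [36, 93, 121, 144]
  AzqIII (TAATATGG, off=0): starts [42, 97, 169] → cuts [42, 97, 169]

Pooled cuts: [9, 36, 42, 55, 61, 74, 84, 93, 97, 109, 121, 133, 144, 149, 160, 169, 180, 188, 195, 200, 205, 210, 217]

Fragments:
  9→36: 27 bp
  36→42: 6 bp
  42→55: 13 bp
  55→61: 6 bp
  61→74: 13 bp
  74→84: 10 bp
  84→93: 9 bp
  93→97: 4 bp
  97→109: 12 bp
  109→121: 12 bp
  121→133: 12 bp
  133→144: 11 bp
  144→149: 5 bp
  149→160: 11 bp
  160→169: 9 bp
  169→180: 11 bp
  180→188: 8 bp
  188→195: 7 bp
  195→200: 5 bp
  200→205: 5 bp
  205→210: 5 bp
  210→217: 7 bp
  217→9 (wrap): 228-217+9 = 20 bp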